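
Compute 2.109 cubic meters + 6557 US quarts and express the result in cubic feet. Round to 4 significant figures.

293.6 cubic feet

2.109 m³ = 74.4786 ft³ and 6557 US qt = 219.136 ft³.
74.4786 + 219.136 ≈ 293.6 ft³.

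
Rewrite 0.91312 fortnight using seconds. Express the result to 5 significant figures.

1 fortnight = 1.20960e+6 s.
So 0.91312 × 1.20960e+6 ≈ 1.1045e+6 s.

1.1045e+6 s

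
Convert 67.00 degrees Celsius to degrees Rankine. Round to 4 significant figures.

612.3 degrees Rankine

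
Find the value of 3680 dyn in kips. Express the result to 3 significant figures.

8.27 × 10^-6 kip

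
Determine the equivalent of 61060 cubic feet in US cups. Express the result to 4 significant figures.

7.308 × 10^6 US cups

1 cubic foot = 119.688 US cups.
Then 61060 × 119.688 ≈ 7.308 × 10^6 US cup.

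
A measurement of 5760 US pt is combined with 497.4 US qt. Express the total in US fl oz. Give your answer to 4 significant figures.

108100 US fl oz

5760 US pt = 92160.0 US fl oz and 497.4 US qt = 15916.8 US fl oz.
92160.0 + 15916.8 ≈ 108100 US fl oz.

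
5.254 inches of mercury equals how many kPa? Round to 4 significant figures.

17.79 kilopascals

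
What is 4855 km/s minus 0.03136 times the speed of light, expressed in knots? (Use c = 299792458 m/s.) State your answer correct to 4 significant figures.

-8.838e+6 kn

4855 km/s = 9.43737e+6 kn and 0.03136 c = 1.82750e+7 kn.
9.43737e+6 − 1.82750e+7 ≈ -8.838e+6 kn.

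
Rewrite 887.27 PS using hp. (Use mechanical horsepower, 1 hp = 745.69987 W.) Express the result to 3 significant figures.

875 hp

1 metric horsepower = 0.986320 horsepower.
So 887.27 × 0.986320 ≈ 875 hp.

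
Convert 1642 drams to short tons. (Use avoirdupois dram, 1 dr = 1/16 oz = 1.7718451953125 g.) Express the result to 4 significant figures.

0.003207 short ton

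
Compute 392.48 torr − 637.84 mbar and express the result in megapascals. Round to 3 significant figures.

392.48 torr = 0.0523264 MPa and 637.84 mbar = 0.0637840 MPa.
0.0523264 − 0.0637840 ≈ -0.0115 MPa.

-0.0115 megapascals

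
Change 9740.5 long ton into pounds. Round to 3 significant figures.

2.18 × 10^7 lb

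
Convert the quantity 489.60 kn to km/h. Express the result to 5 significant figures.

1 knot = 1.85200 kilometers per hour.
489.60 × 1.85200 ≈ 906.74 km/h.

906.74 km/h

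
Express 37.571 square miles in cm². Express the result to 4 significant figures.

9.731 × 10^11 cm²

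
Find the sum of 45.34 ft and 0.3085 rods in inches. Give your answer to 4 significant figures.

45.34 ft = 544.080 in and 0.3085 rod = 61.0830 in.
544.080 + 61.0830 ≈ 605.2 in.

605.2 inches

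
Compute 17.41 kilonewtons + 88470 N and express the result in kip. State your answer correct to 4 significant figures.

23.80 kip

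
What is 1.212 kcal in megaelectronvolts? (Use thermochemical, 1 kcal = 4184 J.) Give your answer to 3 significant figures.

3.17 × 10^16 MeV

1 kilocalorie = 2.61145 × 10^16 MeV.
1.212 × 2.61145 × 10^16 ≈ 3.17 × 10^16 MeV.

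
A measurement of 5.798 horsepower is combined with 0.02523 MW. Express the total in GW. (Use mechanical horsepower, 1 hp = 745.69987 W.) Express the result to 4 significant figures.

2.955 × 10^-5 GW

5.798 hp = 4.32357 × 10^-6 GW and 0.02523 MW = 2.52300 × 10^-5 GW.
4.32357 × 10^-6 + 2.52300 × 10^-5 ≈ 2.955 × 10^-5 GW.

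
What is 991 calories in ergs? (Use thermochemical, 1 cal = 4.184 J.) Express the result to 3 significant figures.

1 calorie = 4.18400e+7 erg.
So 991 × 4.18400e+7 ≈ 4.15e+10 erg.

4.15e+10 ergs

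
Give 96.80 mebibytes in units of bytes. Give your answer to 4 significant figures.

1.015e+8 B

1 MiB = 1.04858e+6 bytes.
96.80 × 1.04858e+6 ≈ 1.015e+8 B.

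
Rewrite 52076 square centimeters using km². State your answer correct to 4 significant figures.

5.208 × 10^-6 km²

1 cm² = 1.00000 × 10^-10 km².
So 52076 × 1.00000 × 10^-10 ≈ 5.208 × 10^-6 km².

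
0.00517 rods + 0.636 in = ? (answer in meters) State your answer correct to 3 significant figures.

0.0422 meters

0.00517 rod = 0.0260010 m and 0.636 in = 0.0161544 m.
0.0260010 + 0.0161544 ≈ 0.0422 m.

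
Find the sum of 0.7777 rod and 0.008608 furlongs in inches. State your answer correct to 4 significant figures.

222.2 inches

0.7777 rod = 153.985 in and 0.008608 furlong = 68.1754 in.
153.985 + 68.1754 ≈ 222.2 in.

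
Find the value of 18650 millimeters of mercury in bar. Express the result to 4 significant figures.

24.86 bar

1 millimeter of mercury = 0.00133322 bar.
Then 18650 × 0.00133322 ≈ 24.86 bar.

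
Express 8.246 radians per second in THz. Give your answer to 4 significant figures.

1.312 × 10^-12 terahertz

1 rad/s = 1.59155 × 10^-13 terahertz.
8.246 × 1.59155 × 10^-13 ≈ 1.312 × 10^-12 THz.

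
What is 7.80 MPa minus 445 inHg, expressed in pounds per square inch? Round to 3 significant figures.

7.80 MPa = 1131.29 psi and 445 inHg = 218.564 psi.
1131.29 − 218.564 ≈ 913 psi.

913 pounds per square inch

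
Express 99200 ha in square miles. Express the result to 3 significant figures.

383 mi²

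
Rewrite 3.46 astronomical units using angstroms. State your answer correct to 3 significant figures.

5.18e+21 Å

1 au = 1.49598e+21 angstroms.
So 3.46 × 1.49598e+21 ≈ 5.18e+21 Å.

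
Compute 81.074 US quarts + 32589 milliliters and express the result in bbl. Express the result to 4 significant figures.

81.074 US qt = 0.482583 bbl and 32589 mL = 0.204979 bbl.
0.482583 + 0.204979 ≈ 0.6876 bbl.

0.6876 bbl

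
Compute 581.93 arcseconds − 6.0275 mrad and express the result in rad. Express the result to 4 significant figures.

581.93 arcsec = 0.00282128 rad and 6.0275 mrad = 0.00602750 rad.
0.00282128 − 0.00602750 ≈ -0.003206 rad.

-0.003206 rad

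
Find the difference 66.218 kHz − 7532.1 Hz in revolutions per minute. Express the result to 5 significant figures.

3.5212e+6 revolutions per minute

66.218 kHz = 3.97308e+6 rpm and 7532.1 Hz = 451926 rpm.
3.97308e+6 − 451926 ≈ 3.5212e+6 rpm.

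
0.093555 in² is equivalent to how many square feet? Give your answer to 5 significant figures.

1 square inch = 0.00694444 square feet.
Then 0.093555 × 0.00694444 ≈ 0.00064969 ft².

0.00064969 square feet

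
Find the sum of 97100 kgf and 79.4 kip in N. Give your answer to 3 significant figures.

97100 kgf = 952226 N and 79.4 kip = 353189 N.
952226 + 353189 ≈ 1.31e+6 N.

1.31e+6 N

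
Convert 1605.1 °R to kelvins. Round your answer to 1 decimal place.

891.7 K

°R = K × 9/5.
Applying the formula gives 891.7 K.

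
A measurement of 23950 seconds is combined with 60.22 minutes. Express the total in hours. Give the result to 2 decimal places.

7.66 h

23950 s = 6.65278 h and 60.22 min = 1.00367 h.
6.65278 + 1.00367 ≈ 7.66 h.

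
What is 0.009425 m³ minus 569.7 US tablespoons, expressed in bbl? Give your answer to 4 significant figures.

0.009425 m³ = 0.0592815 bbl and 569.7 US tbsp = 0.0529855 bbl.
0.0592815 − 0.0529855 ≈ 0.006296 bbl.

0.006296 bbl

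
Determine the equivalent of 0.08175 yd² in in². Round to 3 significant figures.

1 yd² = 1296.00 in².
Thus 0.08175 × 1296.00 ≈ 106 in².

106 square inches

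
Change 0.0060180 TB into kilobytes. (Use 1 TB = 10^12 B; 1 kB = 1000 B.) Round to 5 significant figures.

6.0180 × 10^6 kB

1 terabyte = 1.00000 × 10^9 kilobytes.
Then 0.0060180 × 1.00000 × 10^9 ≈ 6.0180 × 10^6 kB.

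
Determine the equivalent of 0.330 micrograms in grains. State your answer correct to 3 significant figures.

1 microgram = 1.54324e-5 gr.
So 0.330 × 1.54324e-5 ≈ 5.09e-6 gr.

5.09e-6 grains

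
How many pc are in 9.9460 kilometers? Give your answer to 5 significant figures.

3.2233 × 10^-13 pc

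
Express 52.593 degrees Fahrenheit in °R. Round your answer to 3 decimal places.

°R = °F + 459.67.
Applying the formula gives 512.263 °R.

512.263 degrees Rankine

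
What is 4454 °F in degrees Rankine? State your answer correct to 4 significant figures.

°R = °F + 459.67.
Applying the formula gives 4914 °R.

4914 °R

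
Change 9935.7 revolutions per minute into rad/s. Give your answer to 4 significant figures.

1040 rad/s

1 revolution per minute = 0.104720 radians per second.
9935.7 × 0.104720 ≈ 1040 rad/s.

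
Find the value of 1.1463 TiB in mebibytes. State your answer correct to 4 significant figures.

1 TiB = 1.04858e+6 mebibytes.
Thus 1.1463 × 1.04858e+6 ≈ 1.202e+6 MiB.

1.202e+6 mebibytes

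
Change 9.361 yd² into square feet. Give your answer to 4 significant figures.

84.25 ft²

1 square yard = 9.00000 ft².
So 9.361 × 9.00000 ≈ 84.25 ft².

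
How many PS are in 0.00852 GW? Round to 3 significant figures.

11600 PS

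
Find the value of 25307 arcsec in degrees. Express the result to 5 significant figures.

1 arcsecond = 0.000277778 °.
So 25307 × 0.000277778 ≈ 7.0297 °.

7.0297 degrees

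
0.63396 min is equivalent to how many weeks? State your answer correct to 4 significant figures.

6.289 × 10^-5 wk

1 minute = 9.92063 × 10^-5 weeks.
Then 0.63396 × 9.92063 × 10^-5 ≈ 6.289 × 10^-5 wk.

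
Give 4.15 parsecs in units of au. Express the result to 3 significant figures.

1 parsec = 206265 au.
4.15 × 206265 ≈ 856000 au.

856000 au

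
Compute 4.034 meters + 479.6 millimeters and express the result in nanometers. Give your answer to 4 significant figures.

4.034 m = 4.03400 × 10^9 nm and 479.6 mm = 4.79600 × 10^8 nm.
4.03400 × 10^9 + 4.79600 × 10^8 ≈ 4.514 × 10^9 nm.

4.514 × 10^9 nm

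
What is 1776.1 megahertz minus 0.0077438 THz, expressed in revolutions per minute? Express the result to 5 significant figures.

-3.5806e+11 revolutions per minute

1776.1 MHz = 1.06566e+11 rpm and 0.0077438 THz = 4.64628e+11 rpm.
1.06566e+11 − 4.64628e+11 ≈ -3.5806e+11 rpm.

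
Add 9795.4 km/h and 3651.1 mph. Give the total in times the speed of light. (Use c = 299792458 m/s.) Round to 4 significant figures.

1.452 × 10^-5 times the speed of light

9795.4 km/h = 9.07609 × 10^-6 c and 3651.1 mph = 5.44439 × 10^-6 c.
9.07609 × 10^-6 + 5.44439 × 10^-6 ≈ 1.452 × 10^-5 c.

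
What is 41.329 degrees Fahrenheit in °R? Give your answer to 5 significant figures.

°R = °F + 459.67.
Applying the formula gives 501.00 °R.

501.00 °R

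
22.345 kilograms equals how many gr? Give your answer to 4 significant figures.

344800 grains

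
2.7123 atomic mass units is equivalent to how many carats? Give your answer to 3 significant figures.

2.25e-23 ct

1 u = 8.30270e-24 carats.
2.7123 × 8.30270e-24 ≈ 2.25e-23 ct.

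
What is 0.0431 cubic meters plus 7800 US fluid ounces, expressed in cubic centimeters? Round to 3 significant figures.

274000 cubic centimeters

0.0431 m³ = 43100.0 cm³ and 7800 US fl oz = 230674 cm³.
43100.0 + 230674 ≈ 274000 cm³.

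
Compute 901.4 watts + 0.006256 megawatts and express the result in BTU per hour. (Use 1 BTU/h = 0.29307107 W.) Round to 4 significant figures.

24420 BTU/h

901.4 W = 3075.70 BTU/h and 0.006256 MW = 21346.4 BTU/h.
3075.70 + 21346.4 ≈ 24420 BTU/h.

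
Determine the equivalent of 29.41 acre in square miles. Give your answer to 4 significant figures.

0.04595 mi²

1 acre = 0.00156250 square miles.
So 29.41 × 0.00156250 ≈ 0.04595 mi².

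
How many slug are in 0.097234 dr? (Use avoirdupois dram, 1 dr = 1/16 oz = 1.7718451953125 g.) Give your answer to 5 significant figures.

1 dr = 0.000121410 slug.
Thus 0.097234 × 0.000121410 ≈ 1.1805e-5 slug.

1.1805e-5 slugs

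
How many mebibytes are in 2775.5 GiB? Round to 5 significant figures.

2.8421e+6 mebibytes

1 gibibyte = 1024.00 MiB.
2775.5 × 1024.00 ≈ 2.8421e+6 MiB.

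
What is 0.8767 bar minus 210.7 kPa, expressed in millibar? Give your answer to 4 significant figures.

-1230 millibar

0.8767 bar = 876.700 mbar and 210.7 kPa = 2107.00 mbar.
876.700 − 2107.00 ≈ -1230 mbar.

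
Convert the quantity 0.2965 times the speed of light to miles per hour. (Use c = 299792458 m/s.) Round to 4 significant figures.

1.988 × 10^8 mph

1 c = 6.70617 × 10^8 miles per hour.
Then 0.2965 × 6.70617 × 10^8 ≈ 1.988 × 10^8 mph.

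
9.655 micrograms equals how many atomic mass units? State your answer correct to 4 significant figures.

1 microgram = 6.02214 × 10^17 atomic mass units.
9.655 × 6.02214 × 10^17 ≈ 5.814 × 10^18 u.

5.814 × 10^18 atomic mass units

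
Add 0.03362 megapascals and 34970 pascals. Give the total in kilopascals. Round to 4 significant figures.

0.03362 MPa = 33.6200 kPa and 34970 Pa = 34.9700 kPa.
33.6200 + 34.9700 ≈ 68.59 kPa.

68.59 kPa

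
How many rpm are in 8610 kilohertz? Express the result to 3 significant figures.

1 kilohertz = 60000.0 revolutions per minute.
So 8610 × 60000.0 ≈ 5.17e+8 rpm.

5.17e+8 rpm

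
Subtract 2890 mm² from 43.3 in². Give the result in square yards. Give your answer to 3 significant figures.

0.0300 yd²

43.3 in² = 0.0334105 yd² and 2890 mm² = 0.00345641 yd².
0.0334105 − 0.00345641 ≈ 0.0300 yd².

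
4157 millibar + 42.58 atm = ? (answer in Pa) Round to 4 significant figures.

4.730 × 10^6 pascals

4157 mbar = 415700 Pa and 42.58 atm = 4.31442 × 10^6 Pa.
415700 + 4.31442 × 10^6 ≈ 4.730 × 10^6 Pa.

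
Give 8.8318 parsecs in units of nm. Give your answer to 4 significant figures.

2.725e+26 nm

1 parsec = 3.08568e+25 nanometers.
So 8.8318 × 3.08568e+25 ≈ 2.725e+26 nm.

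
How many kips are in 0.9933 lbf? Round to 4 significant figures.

1 pound-force = 0.00100000 kips.
0.9933 × 0.00100000 ≈ 0.0009933 kip.

0.0009933 kip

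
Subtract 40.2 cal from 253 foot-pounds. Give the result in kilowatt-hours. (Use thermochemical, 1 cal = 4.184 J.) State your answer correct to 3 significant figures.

253 ft·lbf = 9.52839e-5 kWh and 40.2 cal = 4.67213e-5 kWh.
9.52839e-5 − 4.67213e-5 ≈ 4.86e-5 kWh.

4.86e-5 kWh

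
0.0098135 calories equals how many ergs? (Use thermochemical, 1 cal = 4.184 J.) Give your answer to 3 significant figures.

411000 ergs

1 cal = 4.18400e+7 erg.
So 0.0098135 × 4.18400e+7 ≈ 411000 erg.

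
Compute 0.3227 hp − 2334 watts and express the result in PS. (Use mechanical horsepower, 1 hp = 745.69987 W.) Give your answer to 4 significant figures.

0.3227 hp = 0.327176 PS and 2334 W = 3.17336 PS.
0.327176 − 3.17336 ≈ -2.846 PS.

-2.846 PS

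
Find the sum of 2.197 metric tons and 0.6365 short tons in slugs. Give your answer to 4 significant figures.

2.197 t = 150.542 slug and 0.6365 short ton = 39.5660 slug.
150.542 + 39.5660 ≈ 190.1 slug.

190.1 slug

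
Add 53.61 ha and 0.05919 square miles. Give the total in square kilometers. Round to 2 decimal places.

0.69 km²

53.61 ha = 0.536100 km² and 0.05919 mi² = 0.153301 km².
0.536100 + 0.153301 ≈ 0.69 km².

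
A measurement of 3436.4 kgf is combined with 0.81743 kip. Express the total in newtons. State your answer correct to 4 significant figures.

3436.4 kgf = 33699.6 N and 0.81743 kip = 3636.11 N.
33699.6 + 3636.11 ≈ 37340 N.

37340 newtons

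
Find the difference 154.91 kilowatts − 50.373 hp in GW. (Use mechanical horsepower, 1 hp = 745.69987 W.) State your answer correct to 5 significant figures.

0.00011735 gigawatts

154.91 kW = 0.000154910 GW and 50.373 hp = 3.75631 × 10^-5 GW.
0.000154910 − 3.75631 × 10^-5 ≈ 0.00011735 GW.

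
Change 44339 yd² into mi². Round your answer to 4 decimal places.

0.0143 mi²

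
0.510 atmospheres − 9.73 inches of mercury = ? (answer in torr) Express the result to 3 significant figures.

140 torr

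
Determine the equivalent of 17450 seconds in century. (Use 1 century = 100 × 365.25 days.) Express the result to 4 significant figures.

5.530e-6 centuries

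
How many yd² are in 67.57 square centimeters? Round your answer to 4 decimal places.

0.0081 yd²

1 square centimeter = 0.000119599 yd².
67.57 × 0.000119599 ≈ 0.0081 yd².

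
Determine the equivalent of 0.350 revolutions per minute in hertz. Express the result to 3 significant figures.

1 rpm = 0.0166667 hertz.
0.350 × 0.0166667 ≈ 0.00583 Hz.

0.00583 Hz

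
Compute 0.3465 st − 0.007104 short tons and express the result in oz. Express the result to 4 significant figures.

-149.7 ounces

0.3465 st = 77.6160 oz and 0.007104 short ton = 227.328 oz.
77.6160 − 227.328 ≈ -149.7 oz.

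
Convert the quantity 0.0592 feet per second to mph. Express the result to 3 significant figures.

1 ft/s = 0.681818 miles per hour.
So 0.0592 × 0.681818 ≈ 0.0404 mph.

0.0404 mph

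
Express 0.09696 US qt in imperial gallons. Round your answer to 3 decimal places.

1 US quart = 0.208169 imp gal.
So 0.09696 × 0.208169 ≈ 0.020 imp gal.

0.020 imp gal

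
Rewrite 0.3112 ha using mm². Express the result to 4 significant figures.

1 hectare = 1.00000 × 10^10 square millimeters.
So 0.3112 × 1.00000 × 10^10 ≈ 3.112 × 10^9 mm².

3.112 × 10^9 mm²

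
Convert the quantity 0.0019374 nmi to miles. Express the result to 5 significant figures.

1 nautical mile = 1.15078 mi.
0.0019374 × 1.15078 ≈ 0.0022295 mi.

0.0022295 miles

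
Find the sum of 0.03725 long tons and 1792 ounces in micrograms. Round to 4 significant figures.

8.865 × 10^10 micrograms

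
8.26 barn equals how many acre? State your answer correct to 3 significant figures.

1 barn = 2.47105 × 10^-32 acres.
So 8.26 × 2.47105 × 10^-32 ≈ 2.04 × 10^-31 acre.

2.04 × 10^-31 acres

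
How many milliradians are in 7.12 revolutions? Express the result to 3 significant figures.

1 rev = 6283.19 milliradians.
7.12 × 6283.19 ≈ 44700 mrad.

44700 mrad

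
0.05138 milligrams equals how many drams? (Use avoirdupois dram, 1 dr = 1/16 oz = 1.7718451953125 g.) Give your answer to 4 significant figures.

2.900 × 10^-5 dr

1 mg = 0.000564383 dr.
So 0.05138 × 0.000564383 ≈ 2.900 × 10^-5 dr.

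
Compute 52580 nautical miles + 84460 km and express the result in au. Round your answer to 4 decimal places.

52580 nmi = 0.000650933 au and 84460 km = 0.000564580 au.
0.000650933 + 0.000564580 ≈ 0.0012 au.

0.0012 astronomical units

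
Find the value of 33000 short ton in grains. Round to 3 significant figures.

4.62e+11 gr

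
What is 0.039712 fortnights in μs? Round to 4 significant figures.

4.804e+10 μs

1 fortnight = 1.20960e+12 μs.
Then 0.039712 × 1.20960e+12 ≈ 4.804e+10 μs.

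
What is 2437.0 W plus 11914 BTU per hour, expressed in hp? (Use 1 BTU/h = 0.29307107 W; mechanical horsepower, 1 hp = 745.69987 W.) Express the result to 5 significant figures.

2437.0 W = 3.268071 hp and 11914 BTU/h = 4.682378 hp.
3.268071 + 4.682378 ≈ 7.9504 hp.

7.9504 hp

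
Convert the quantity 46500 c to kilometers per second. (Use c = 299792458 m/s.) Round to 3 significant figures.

1.39e+10 km/s

1 speed of light = 299792 kilometers per second.
Thus 46500 × 299792 ≈ 1.39e+10 km/s.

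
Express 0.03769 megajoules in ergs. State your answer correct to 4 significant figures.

3.769 × 10^11 erg

1 MJ = 1.00000 × 10^13 ergs.
So 0.03769 × 1.00000 × 10^13 ≈ 3.769 × 10^11 erg.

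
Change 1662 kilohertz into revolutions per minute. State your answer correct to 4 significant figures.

1 kilohertz = 60000.0 revolutions per minute.
Thus 1662 × 60000.0 ≈ 9.972e+7 rpm.

9.972e+7 rpm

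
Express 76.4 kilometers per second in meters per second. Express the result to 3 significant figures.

76400 meters per second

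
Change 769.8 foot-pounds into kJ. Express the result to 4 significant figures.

1.044 kJ

1 foot-pound = 0.00135582 kilojoules.
Thus 769.8 × 0.00135582 ≈ 1.044 kJ.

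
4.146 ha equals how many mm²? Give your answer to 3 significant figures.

4.15 × 10^10 mm²

1 hectare = 1.00000 × 10^10 mm².
Thus 4.146 × 1.00000 × 10^10 ≈ 4.15 × 10^10 mm².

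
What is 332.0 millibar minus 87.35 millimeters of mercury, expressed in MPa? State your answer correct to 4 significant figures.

0.02155 megapascals

332.0 mbar = 0.0332000 MPa and 87.35 mmHg = 0.0116457 MPa.
0.0332000 − 0.0116457 ≈ 0.02155 MPa.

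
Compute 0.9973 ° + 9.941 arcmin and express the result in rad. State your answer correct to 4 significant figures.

0.02030 rad

0.9973 ° = 0.0174062 rad and 9.941 arcmin = 0.00289172 rad.
0.0174062 + 0.00289172 ≈ 0.02030 rad.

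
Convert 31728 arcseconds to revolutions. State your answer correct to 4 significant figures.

1 arcsecond = 7.71605e-7 rev.
31728 × 7.71605e-7 ≈ 0.02448 rev.

0.02448 rev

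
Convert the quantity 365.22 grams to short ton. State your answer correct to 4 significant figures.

0.0004026 short tons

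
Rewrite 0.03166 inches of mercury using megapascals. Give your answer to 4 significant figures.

0.0001072 MPa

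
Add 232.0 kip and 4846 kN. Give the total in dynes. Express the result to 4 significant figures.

232.0 kip = 1.03199e+11 dyn and 4846 kN = 4.84600e+11 dyn.
1.03199e+11 + 4.84600e+11 ≈ 5.878e+11 dyn.

5.878e+11 dyn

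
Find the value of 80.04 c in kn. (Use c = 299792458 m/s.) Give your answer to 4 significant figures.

4.664 × 10^10 kn

1 speed of light = 5.82750 × 10^8 kn.
So 80.04 × 5.82750 × 10^8 ≈ 4.664 × 10^10 kn.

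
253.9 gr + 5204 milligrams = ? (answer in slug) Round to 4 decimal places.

253.9 gr = 0.00112735 slug and 5204 mg = 0.000356587 slug.
0.00112735 + 0.000356587 ≈ 0.0015 slug.

0.0015 slugs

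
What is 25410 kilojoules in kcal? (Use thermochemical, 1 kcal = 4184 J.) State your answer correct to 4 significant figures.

6073 kcal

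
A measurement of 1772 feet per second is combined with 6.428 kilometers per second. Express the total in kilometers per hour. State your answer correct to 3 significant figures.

25100 km/h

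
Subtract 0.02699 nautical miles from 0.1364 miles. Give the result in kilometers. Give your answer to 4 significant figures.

0.1695 kilometers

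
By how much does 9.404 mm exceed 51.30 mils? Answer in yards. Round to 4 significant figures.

0.008859 yd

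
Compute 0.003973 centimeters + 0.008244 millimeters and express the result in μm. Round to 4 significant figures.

47.97 μm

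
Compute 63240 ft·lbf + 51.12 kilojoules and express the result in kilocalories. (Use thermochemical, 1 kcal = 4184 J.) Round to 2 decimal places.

32.71 kcal

63240 ft·lbf = 20.4928 kcal and 51.12 kJ = 12.2180 kcal.
20.4928 + 12.2180 ≈ 32.71 kcal.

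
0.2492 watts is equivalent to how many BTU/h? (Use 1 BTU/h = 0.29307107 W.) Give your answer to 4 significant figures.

1 W = 3.41214 BTU per hour.
Then 0.2492 × 3.41214 ≈ 0.8503 BTU/h.

0.8503 BTU per hour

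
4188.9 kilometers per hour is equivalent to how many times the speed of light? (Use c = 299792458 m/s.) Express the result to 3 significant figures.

3.88 × 10^-6 times the speed of light

1 kilometer per hour = 9.26567 × 10^-10 c.
Thus 4188.9 × 9.26567 × 10^-10 ≈ 3.88 × 10^-6 c.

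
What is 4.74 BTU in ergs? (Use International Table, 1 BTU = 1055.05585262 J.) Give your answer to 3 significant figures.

5.00e+10 ergs

1 British thermal unit = 1.05506e+10 ergs.
4.74 × 1.05506e+10 ≈ 5.00e+10 erg.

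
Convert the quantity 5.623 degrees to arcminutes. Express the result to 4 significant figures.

337.4 arcmin

1 degree = 60.0000 arcmin.
5.623 × 60.0000 ≈ 337.4 arcmin.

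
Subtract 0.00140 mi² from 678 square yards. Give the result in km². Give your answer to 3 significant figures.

678 yd² = 0.000566894 km² and 0.00140 mi² = 0.00362598 km².
0.000566894 − 0.00362598 ≈ -0.00306 km².

-0.00306 square kilometers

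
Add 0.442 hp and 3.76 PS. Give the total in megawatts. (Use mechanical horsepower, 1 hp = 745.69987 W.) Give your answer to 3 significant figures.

0.00310 MW

0.442 hp = 0.000329599 MW and 3.76 PS = 0.00276548 MW.
0.000329599 + 0.00276548 ≈ 0.00310 MW.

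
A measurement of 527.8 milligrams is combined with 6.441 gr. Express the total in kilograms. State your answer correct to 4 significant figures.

0.0009452 kg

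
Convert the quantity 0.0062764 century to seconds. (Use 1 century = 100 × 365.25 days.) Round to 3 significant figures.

1.98 × 10^7 s

1 century = 3.15576 × 10^9 s.
0.0062764 × 3.15576 × 10^9 ≈ 1.98 × 10^7 s.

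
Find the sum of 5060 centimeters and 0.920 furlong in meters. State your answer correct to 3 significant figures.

236 m

5060 cm = 50.6000 m and 0.920 furlong = 185.075 m.
50.6000 + 185.075 ≈ 236 m.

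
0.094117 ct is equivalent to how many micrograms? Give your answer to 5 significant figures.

18823 micrograms

1 carat = 200000 micrograms.
Thus 0.094117 × 200000 ≈ 18823 μg.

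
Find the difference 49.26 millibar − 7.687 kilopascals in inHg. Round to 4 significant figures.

49.26 mbar = 1.45465 inHg and 7.687 kPa = 2.26997 inHg.
1.45465 − 2.26997 ≈ -0.8153 inHg.

-0.8153 inHg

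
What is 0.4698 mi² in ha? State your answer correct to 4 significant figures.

1 mi² = 258.999 ha.
Then 0.4698 × 258.999 ≈ 121.7 ha.

121.7 ha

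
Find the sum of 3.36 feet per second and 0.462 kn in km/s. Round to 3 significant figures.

0.00126 km/s

3.36 ft/s = 0.00102413 km/s and 0.462 kn = 0.000237673 km/s.
0.00102413 + 0.000237673 ≈ 0.00126 km/s.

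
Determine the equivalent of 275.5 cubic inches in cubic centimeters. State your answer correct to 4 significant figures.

4515 cm³

1 in³ = 16.3871 cm³.
Then 275.5 × 16.3871 ≈ 4515 cm³.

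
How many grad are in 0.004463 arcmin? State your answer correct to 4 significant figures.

1 arcminute = 0.0185185 grad.
So 0.004463 × 0.0185185 ≈ 8.265e-5 grad.

8.265e-5 grad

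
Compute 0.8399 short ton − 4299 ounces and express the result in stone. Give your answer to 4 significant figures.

0.8399 short ton = 119.986 st and 4299 oz = 19.1920 st.
119.986 − 19.1920 ≈ 100.8 st.

100.8 stone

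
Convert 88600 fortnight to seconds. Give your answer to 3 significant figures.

1.07e+11 seconds

1 fortnight = 1.20960e+6 s.
So 88600 × 1.20960e+6 ≈ 1.07e+11 s.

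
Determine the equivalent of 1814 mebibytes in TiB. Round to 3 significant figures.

1 mebibyte = 9.53674e-7 TiB.
Thus 1814 × 9.53674e-7 ≈ 0.00173 TiB.

0.00173 tebibytes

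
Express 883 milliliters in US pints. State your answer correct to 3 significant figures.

1 milliliter = 0.00211338 US pt.
So 883 × 0.00211338 ≈ 1.87 US pt.

1.87 US pt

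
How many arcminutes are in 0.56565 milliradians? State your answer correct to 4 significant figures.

1 mrad = 3.43775 arcmin.
So 0.56565 × 3.43775 ≈ 1.945 arcmin.

1.945 arcmin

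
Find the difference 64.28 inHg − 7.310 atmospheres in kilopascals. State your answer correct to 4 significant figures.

64.28 inHg = 217.677 kPa and 7.310 atm = 740.686 kPa.
217.677 − 740.686 ≈ -523.0 kPa.

-523.0 kPa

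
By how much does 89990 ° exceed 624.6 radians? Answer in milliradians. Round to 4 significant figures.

89990 ° = 1.57062 × 10^6 mrad and 624.6 rad = 624600 mrad.
1.57062 × 10^6 − 624600 ≈ 946000 mrad.

946000 milliradians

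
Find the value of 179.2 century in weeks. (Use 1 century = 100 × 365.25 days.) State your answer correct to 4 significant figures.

935000 wk

1 century = 5217.86 wk.
Thus 179.2 × 5217.86 ≈ 935000 wk.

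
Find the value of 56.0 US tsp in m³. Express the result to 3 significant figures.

0.000276 cubic meters

1 US tsp = 4.92892e-6 m³.
56.0 × 4.92892e-6 ≈ 0.000276 m³.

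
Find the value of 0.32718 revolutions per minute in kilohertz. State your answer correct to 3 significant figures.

5.45e-6 kHz

1 rpm = 1.66667e-5 kHz.
Thus 0.32718 × 1.66667e-5 ≈ 5.45e-6 kHz.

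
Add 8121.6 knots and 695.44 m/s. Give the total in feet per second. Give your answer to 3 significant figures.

8121.6 kn = 13707.7 ft/s and 695.44 m/s = 2281.63 ft/s.
13707.7 + 2281.63 ≈ 16000 ft/s.

16000 feet per second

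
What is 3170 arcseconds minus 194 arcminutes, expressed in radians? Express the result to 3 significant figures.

-0.0411 rad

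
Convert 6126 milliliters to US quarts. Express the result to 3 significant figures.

1 mL = 0.00105669 US qt.
Then 6126 × 0.00105669 ≈ 6.47 US qt.

6.47 US qt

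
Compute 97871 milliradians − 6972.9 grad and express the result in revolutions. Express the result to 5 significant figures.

97871 mrad = 15.57665 rev and 6972.9 grad = 17.43225 rev.
15.57665 − 17.43225 ≈ -1.8556 rev.

-1.8556 rev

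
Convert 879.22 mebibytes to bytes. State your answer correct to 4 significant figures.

1 MiB = 1.04858 × 10^6 B.
879.22 × 1.04858 × 10^6 ≈ 9.219 × 10^8 B.

9.219 × 10^8 B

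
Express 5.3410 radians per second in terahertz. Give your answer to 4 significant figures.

1 rad/s = 1.59155e-13 THz.
So 5.3410 × 1.59155e-13 ≈ 8.500e-13 THz.

8.500e-13 THz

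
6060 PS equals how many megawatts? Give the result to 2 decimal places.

1 metric horsepower = 0.000735499 MW.
Then 6060 × 0.000735499 ≈ 4.46 MW.

4.46 MW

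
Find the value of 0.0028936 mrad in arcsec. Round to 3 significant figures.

1 mrad = 206.265 arcsec.
Thus 0.0028936 × 206.265 ≈ 0.597 arcsec.

0.597 arcsec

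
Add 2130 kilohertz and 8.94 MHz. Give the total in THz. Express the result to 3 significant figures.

1.11e-5 THz

2130 kHz = 2.13000e-6 THz and 8.94 MHz = 8.94000e-6 THz.
2.13000e-6 + 8.94000e-6 ≈ 1.11e-5 THz.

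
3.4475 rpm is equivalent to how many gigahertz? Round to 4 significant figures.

1 revolution per minute = 1.66667e-11 GHz.
Then 3.4475 × 1.66667e-11 ≈ 5.746e-11 GHz.

5.746e-11 gigahertz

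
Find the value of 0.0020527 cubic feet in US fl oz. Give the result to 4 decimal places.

1.9655 US fl oz

1 ft³ = 957.506 US fl oz.
So 0.0020527 × 957.506 ≈ 1.9655 US fl oz.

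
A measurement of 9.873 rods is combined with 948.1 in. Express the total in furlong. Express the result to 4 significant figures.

0.3665 furlong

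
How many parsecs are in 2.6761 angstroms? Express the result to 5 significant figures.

1 Å = 3.240779e-27 parsecs.
Thus 2.6761 × 3.240779e-27 ≈ 8.6726e-27 pc.

8.6726e-27 pc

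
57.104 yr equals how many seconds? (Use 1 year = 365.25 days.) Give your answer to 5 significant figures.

1 year = 3.15576e+7 seconds.
Thus 57.104 × 3.15576e+7 ≈ 1.8021e+9 s.

1.8021e+9 s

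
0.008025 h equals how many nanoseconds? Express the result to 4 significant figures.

1 hour = 3.60000e+12 ns.
Thus 0.008025 × 3.60000e+12 ≈ 2.889e+10 ns.

2.889e+10 ns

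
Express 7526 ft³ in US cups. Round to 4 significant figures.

1 ft³ = 119.688 US cups.
Thus 7526 × 119.688 ≈ 900800 US cup.

900800 US cups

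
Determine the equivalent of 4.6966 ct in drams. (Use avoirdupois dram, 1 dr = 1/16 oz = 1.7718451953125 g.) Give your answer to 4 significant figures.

1 carat = 0.112877 dr.
Then 4.6966 × 0.112877 ≈ 0.5301 dr.

0.5301 drams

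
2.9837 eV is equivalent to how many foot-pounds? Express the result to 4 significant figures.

3.526 × 10^-19 ft·lbf

1 electronvolt = 1.18170 × 10^-19 foot-pounds.
Then 2.9837 × 1.18170 × 10^-19 ≈ 3.526 × 10^-19 ft·lbf.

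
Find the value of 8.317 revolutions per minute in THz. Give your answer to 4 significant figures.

1 revolution per minute = 1.66667 × 10^-14 THz.
8.317 × 1.66667 × 10^-14 ≈ 1.386 × 10^-13 THz.

1.386 × 10^-13 THz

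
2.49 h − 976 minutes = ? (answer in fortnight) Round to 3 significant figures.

-0.0410 fortnights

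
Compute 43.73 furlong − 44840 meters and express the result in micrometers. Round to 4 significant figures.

-3.604e+10 micrometers

43.73 furlong = 8.79708e+9 μm and 44840 m = 4.48400e+10 μm.
8.79708e+9 − 4.48400e+10 ≈ -3.604e+10 μm.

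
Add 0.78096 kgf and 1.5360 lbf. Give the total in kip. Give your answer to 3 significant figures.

0.78096 kgf = 0.00172172 kip and 1.5360 lbf = 0.00153600 kip.
0.00172172 + 0.00153600 ≈ 0.00326 kip.

0.00326 kip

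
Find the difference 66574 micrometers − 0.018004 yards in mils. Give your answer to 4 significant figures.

1973 mils

66574 μm = 2621.02 mil and 0.018004 yd = 648.144 mil.
2621.02 − 648.144 ≈ 1973 mil.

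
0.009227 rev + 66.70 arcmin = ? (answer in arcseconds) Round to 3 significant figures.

0.009227 rev = 11958.2 arcsec and 66.70 arcmin = 4002.00 arcsec.
11958.2 + 4002.00 ≈ 16000 arcsec.

16000 arcsec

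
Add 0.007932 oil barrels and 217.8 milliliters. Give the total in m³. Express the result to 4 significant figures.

0.001479 m³

0.007932 bbl = 0.00126109 m³ and 217.8 mL = 0.000217800 m³.
0.00126109 + 0.000217800 ≈ 0.001479 m³.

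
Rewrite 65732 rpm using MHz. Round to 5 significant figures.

1 rpm = 1.66667e-8 MHz.
So 65732 × 1.66667e-8 ≈ 0.0010955 MHz.

0.0010955 megahertz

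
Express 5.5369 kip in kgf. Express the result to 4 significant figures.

1 kip = 453.592 kilograms-force.
Thus 5.5369 × 453.592 ≈ 2511 kgf.

2511 kgf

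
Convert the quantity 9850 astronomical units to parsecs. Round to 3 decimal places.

1 astronomical unit = 4.84814 × 10^-6 pc.
Thus 9850 × 4.84814 × 10^-6 ≈ 0.048 pc.

0.048 parsecs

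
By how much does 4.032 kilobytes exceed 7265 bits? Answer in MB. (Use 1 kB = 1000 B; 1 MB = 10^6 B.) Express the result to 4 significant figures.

4.032 kB = 0.00403200 MB and 7265 bit = 0.000908125 MB.
0.00403200 − 0.000908125 ≈ 0.003124 MB.

0.003124 MB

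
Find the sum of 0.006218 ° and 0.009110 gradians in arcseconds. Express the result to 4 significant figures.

51.90 arcsec

0.006218 ° = 22.3848 arcsec and 0.009110 grad = 29.5164 arcsec.
22.3848 + 29.5164 ≈ 51.90 arcsec.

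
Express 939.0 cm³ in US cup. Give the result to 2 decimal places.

1 cm³ = 0.00422675 US cups.
So 939.0 × 0.00422675 ≈ 3.97 US cup.

3.97 US cup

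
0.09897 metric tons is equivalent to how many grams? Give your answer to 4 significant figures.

1 t = 1.00000e+6 g.
0.09897 × 1.00000e+6 ≈ 98970 g.

98970 grams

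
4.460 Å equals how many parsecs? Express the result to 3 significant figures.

1.45e-26 pc

1 angstrom = 3.24078e-27 pc.
Thus 4.460 × 3.24078e-27 ≈ 1.45e-26 pc.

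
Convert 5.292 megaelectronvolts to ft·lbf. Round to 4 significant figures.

6.254e-13 foot-pounds

1 megaelectronvolt = 1.18170e-13 ft·lbf.
Thus 5.292 × 1.18170e-13 ≈ 6.254e-13 ft·lbf.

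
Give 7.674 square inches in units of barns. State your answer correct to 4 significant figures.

4.951e+25 barn

1 square inch = 6.45160e+24 barns.
7.674 × 6.45160e+24 ≈ 4.951e+25 barn.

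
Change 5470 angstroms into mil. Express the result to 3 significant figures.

0.0215 mils

1 Å = 3.93701 × 10^-6 mil.
Then 5470 × 3.93701 × 10^-6 ≈ 0.0215 mil.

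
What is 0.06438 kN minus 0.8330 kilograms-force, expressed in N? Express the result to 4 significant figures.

0.06438 kN = 64.3800 N and 0.8330 kgf = 8.16894 N.
64.3800 − 8.16894 ≈ 56.21 N.

56.21 N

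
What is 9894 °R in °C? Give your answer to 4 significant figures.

5224 °C

°R = (°C + 273.15) × 9/5.
Applying the formula gives 5224 °C.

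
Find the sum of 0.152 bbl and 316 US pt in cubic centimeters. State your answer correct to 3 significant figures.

174000 cubic centimeters

0.152 bbl = 24166.1 cm³ and 316 US pt = 149524 cm³.
24166.1 + 149524 ≈ 174000 cm³.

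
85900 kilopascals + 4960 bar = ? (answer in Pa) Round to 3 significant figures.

5.82e+8 Pa

85900 kPa = 8.59000e+7 Pa and 4960 bar = 4.96000e+8 Pa.
8.59000e+7 + 4.96000e+8 ≈ 5.82e+8 Pa.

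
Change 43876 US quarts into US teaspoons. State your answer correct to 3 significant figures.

8.42 × 10^6 US teaspoons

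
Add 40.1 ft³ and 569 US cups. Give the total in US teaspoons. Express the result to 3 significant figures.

258000 US tsp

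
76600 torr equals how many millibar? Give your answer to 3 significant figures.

1 torr = 1.33322 mbar.
Thus 76600 × 1.33322 ≈ 102000 mbar.

102000 mbar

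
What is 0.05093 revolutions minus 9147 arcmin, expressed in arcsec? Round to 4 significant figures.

0.05093 rev = 66005.3 arcsec and 9147 arcmin = 548820 arcsec.
66005.3 − 548820 ≈ -482800 arcsec.

-482800 arcsec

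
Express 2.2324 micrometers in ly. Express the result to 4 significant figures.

2.360e-22 ly

1 micrometer = 1.05700e-22 ly.
2.2324 × 1.05700e-22 ≈ 2.360e-22 ly.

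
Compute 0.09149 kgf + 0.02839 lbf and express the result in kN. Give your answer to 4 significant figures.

0.001023 kilonewtons

0.09149 kgf = 0.000897210 kN and 0.02839 lbf = 0.000126285 kN.
0.000897210 + 0.000126285 ≈ 0.001023 kN.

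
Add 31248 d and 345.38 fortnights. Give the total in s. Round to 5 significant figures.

31248 d = 2.69983e+9 s and 345.38 fortnight = 4.17772e+8 s.
2.69983e+9 + 4.17772e+8 ≈ 3.1176e+9 s.

3.1176e+9 s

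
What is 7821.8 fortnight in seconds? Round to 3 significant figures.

9.46 × 10^9 s

1 fortnight = 1.20960 × 10^6 s.
So 7821.8 × 1.20960 × 10^6 ≈ 9.46 × 10^9 s.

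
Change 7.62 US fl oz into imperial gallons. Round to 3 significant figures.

0.0496 imperial gallons

1 US fl oz = 0.00650527 imp gal.
Thus 7.62 × 0.00650527 ≈ 0.0496 imp gal.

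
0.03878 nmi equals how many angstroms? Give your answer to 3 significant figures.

7.18 × 10^11 angstroms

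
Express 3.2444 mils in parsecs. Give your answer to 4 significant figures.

2.671 × 10^-21 pc

1 mil = 8.23158 × 10^-22 parsecs.
3.2444 × 8.23158 × 10^-22 ≈ 2.671 × 10^-21 pc.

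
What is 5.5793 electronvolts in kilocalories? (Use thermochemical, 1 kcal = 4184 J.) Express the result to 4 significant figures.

2.136 × 10^-22 kilocalories

1 electronvolt = 3.82929 × 10^-23 kilocalories.
Then 5.5793 × 3.82929 × 10^-23 ≈ 2.136 × 10^-22 kcal.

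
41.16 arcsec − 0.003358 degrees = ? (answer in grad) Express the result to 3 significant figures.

0.00897 gradians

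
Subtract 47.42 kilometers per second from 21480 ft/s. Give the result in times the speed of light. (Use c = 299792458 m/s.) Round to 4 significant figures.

-0.0001363 c

21480 ft/s = 2.18388 × 10^-5 c and 47.42 km/s = 0.000158176 c.
2.18388 × 10^-5 − 0.000158176 ≈ -0.0001363 c.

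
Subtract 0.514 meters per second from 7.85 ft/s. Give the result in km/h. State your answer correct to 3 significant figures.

6.76 km/h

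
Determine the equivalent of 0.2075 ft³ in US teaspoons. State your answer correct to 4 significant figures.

1192 US tsp

1 cubic foot = 5745.04 US tsp.
0.2075 × 5745.04 ≈ 1192 US tsp.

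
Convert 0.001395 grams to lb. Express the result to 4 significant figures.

3.075 × 10^-6 lb

1 gram = 0.00220462 lb.
Thus 0.001395 × 0.00220462 ≈ 3.075 × 10^-6 lb.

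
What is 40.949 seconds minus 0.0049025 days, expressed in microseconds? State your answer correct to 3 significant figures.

-3.83e+8 μs

40.949 s = 4.09490e+7 μs and 0.0049025 d = 4.23576e+8 μs.
4.09490e+7 − 4.23576e+8 ≈ -3.83e+8 μs.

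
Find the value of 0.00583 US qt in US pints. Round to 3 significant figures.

0.0117 US pints

1 US qt = 2.00000 US pt.
So 0.00583 × 2.00000 ≈ 0.0117 US pt.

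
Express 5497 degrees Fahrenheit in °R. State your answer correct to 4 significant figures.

5957 degrees Rankine

°R = °F + 459.67.
Applying the formula gives 5957 °R.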